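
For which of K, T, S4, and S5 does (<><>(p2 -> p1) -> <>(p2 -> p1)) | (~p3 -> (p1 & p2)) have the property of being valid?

T-tableau for the negation ~((<><>(p2 -> p1) -> <>(p2 -> p1)) | (~p3 -> (p1 & p2))):
1. ~((<><>(p2 -> p1) -> <>(p2 -> p1)) | (~p3 -> (p1 & p2))), w0
2. ~(<><>(p2 -> p1) -> <>(p2 -> p1)), w0   [~|-rule on 1]
3. ~(~p3 -> (p1 & p2)), w0   [~|-rule on 1]
4. <><>(p2 -> p1), w0   [~->-rule on 2]
5. ~<>(p2 -> p1), w0   [~->-rule on 2]
6. ~p3, w0   [~->-rule on 3]
7. ~(p1 & p2), w0   [~->-rule on 3]
8. ~(p2 -> p1), w0   [~<>-rule on 5 via w0Rw0]
9. p2, w0   [~->-rule on 8]
10. ~p1, w0   [~->-rule on 8]
11. <>(p2 -> p1), w1   [<>-rule on 4: fresh world w1, w0Rw1]
12. ~(p2 -> p1), w1   [~<>-rule on 5 via w0Rw1]
13. p2, w1   [~->-rule on 12]
14. ~p1, w1   [~->-rule on 12]
15. p2 -> p1, w2   [<>-rule on 11: fresh world w2, w1Rw2]
16. p1, w2   [->-rule on 15 (branches; this branch)]
Accessibility: w0Rw0, w0Rw1, w1Rw1, w1Rw2, w2Rw2
Complete open branch: countermodel on a T-frame, so not valid in T, nor in K (the same frame is also a K-frame).
S4-tableau for the negation ~((<><>(p2 -> p1) -> <>(p2 -> p1)) | (~p3 -> (p1 & p2))):
1. ~((<><>(p2 -> p1) -> <>(p2 -> p1)) | (~p3 -> (p1 & p2))), w0
2. ~(<><>(p2 -> p1) -> <>(p2 -> p1)), w0   [~|-rule on 1]
3. ~(~p3 -> (p1 & p2)), w0   [~|-rule on 1]
4. <><>(p2 -> p1), w0   [~->-rule on 2]
5. ~<>(p2 -> p1), w0   [~->-rule on 2]
6. ~p3, w0   [~->-rule on 3]
7. ~(p1 & p2), w0   [~->-rule on 3]
8. ~(p2 -> p1), w0   [~<>-rule on 5 via w0Rw0]
9. p2, w0   [~->-rule on 8]
10. ~p1, w0   [~->-rule on 8]
11. <>(p2 -> p1), w1   [<>-rule on 4: fresh world w1, w0Rw1]
12. ~(p2 -> p1), w1   [~<>-rule on 5 via w0Rw1]
13. p2, w1   [~->-rule on 12]
14. ~p1, w1   [~->-rule on 12]
15. p2 -> p1, w2   [<>-rule on 11: fresh world w2, w1Rw2]
16. ~(p2 -> p1), w2   [~<>-rule on 5 via w0Rw2]
17. p2, w2   [~->-rule on 16]
18. ~p1, w2   [~->-rule on 16]
19. p1, w2   [->-rule on 15 (branches; this branch)]
Accessibility: w0Rw0, w0Rw1, w0Rw2, w1Rw1, w1Rw2, w2Rw2
Branch closes: p1 and ~p1 both at w2.
Every branch closes (one shown): valid in S4, hence also in S5 (every theorem of S4 is a theorem of S5).

S4, S5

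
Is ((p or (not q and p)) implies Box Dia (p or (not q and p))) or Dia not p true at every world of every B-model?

Tableau for the negation not (((p or (not q and p)) implies Box Dia (p or (not q and p))) or Dia not p):
1. not (((p or (not q and p)) implies Box Dia (p or (not q and p))) or Dia not p), 0
2. not ((p or (not q and p)) implies Box Dia (p or (not q and p))), 0
3. not Dia not p, 0
4. p or (not q and p), 0
5. not Box Dia (p or (not q and p)), 0
6. p, 0
7. not q and p, 0
8. not q, 0
9. not Dia (p or (not q and p)), 1
10. p, 1
11. not (p or (not q and p)), 0
12. not p, 0
13. not (not q and p), 0
Accessibility: 0R0, 0R1, 1R0, 1R1
Branch closes: p and not p both at 0.
All branches of the negation close; one closing branch shown above.

Valid in B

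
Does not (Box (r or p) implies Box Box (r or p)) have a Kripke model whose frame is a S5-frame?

1. not (Box (r or p) implies Box Box (r or p)), 0
2. Box (r or p), 0   [neg-implies-rule on 1]
3. not Box Box (r or p), 0   [neg-implies-rule on 1]
4. r or p, 0   [Box-rule on 2 via 0R0]
5. p, 0   [or-rule on 4 (branches; this branch)]
6. not Box (r or p), 1   [neg-Box-rule on 3: fresh world 1, 0R1]
7. r or p, 1   [Box-rule on 2 via 0R1]
8. p, 1   [or-rule on 7 (branches; this branch)]
9. not (r or p), 2   [neg-Box-rule on 6: fresh world 2, 1R2]
10. not r, 2   [neg-or-rule on 9]
11. not p, 2   [neg-or-rule on 9]
12. r or p, 2   [Box-rule on 2 via 0R2]
13. p, 2   [or-rule on 12 (branches; this branch)]
Accessibility: 0R0, 0R1, 0R2, 1R0, 1R1, 1R2, 2R0, 2R1, 2R2
Branch closes: p and not p both at 2.
All branches of the tableau close; one closing branch shown above.

Unsatisfiable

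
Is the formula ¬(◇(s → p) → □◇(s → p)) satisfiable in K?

1. ¬(◇(s → p) → □◇(s → p)), u
2. ◇(s → p), u
3. ¬□◇(s → p), u
4. s → p, v
5. p, v
6. ¬◇(s → p), w
Accessibility: uRv, uRw

Satisfiable (open branch found)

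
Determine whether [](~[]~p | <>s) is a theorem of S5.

No, not valid

Tableau for the negation ~[](~[]~p | <>s):
1. ~[](~[]~p | <>s), u
2. ~(~[]~p | <>s), v
3. []~p, v
4. ~<>s, v
5. ~p, u
6. ~p, v
7. ~s, u
8. ~s, v
Accessibility: uRu, uRv, vRu, vRv
The negation has an open branch (countermodel exists).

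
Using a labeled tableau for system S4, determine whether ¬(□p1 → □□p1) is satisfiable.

Unsatisfiable

1. ¬(□p1 → □□p1), w0
2. □p1, w0
3. ¬□□p1, w0
4. p1, w0
5. ¬□p1, w1
6. p1, w1
7. ¬p1, w2
8. p1, w2
Accessibility: w0Rw0, w0Rw1, w0Rw2, w1Rw1, w1Rw2, w2Rw2
Branch closes: p1 and ¬p1 both at w2.
Every branch closes; the branch above is one of them.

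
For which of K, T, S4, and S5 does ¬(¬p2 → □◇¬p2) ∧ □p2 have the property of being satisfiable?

K

K-tableau for the formula:
1. ¬(¬p2 → □◇¬p2) ∧ □p2, u
2. ¬(¬p2 → □◇¬p2), u
3. □p2, u
4. ¬p2, u
5. ¬□◇¬p2, u
6. ¬◇¬p2, v
7. p2, v
Accessibility: uRv
Complete open branch: satisfiable in K.
T-tableau for the formula:
1. ¬(¬p2 → □◇¬p2) ∧ □p2, u
2. ¬(¬p2 → □◇¬p2), u
3. □p2, u
4. ¬p2, u
5. ¬□◇¬p2, u
6. p2, u
Accessibility: uRu
Branch closes: p2 and ¬p2 both at u.
Every branch closes (one shown): unsatisfiable in T, hence also in S4, S5 (every S4/S5-frame is a T-frame).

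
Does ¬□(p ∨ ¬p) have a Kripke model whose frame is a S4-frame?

Unsatisfiable

1. ¬□(p ∨ ¬p), u
2. ¬(p ∨ ¬p), v   [¬□-rule on 1: fresh world v, uRv]
3. ¬p, v   [¬∨-rule on 2]
4. p, v   [¬∨-rule on 2]
Accessibility: uRu, uRv, vRv
Branch closes: p and ¬p both at v.
(One branch shown.) All branches close.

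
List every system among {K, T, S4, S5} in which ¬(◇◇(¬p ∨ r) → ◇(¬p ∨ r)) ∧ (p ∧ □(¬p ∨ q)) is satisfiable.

S4-tableau for the formula:
1. ¬(◇◇(¬p ∨ r) → ◇(¬p ∨ r)) ∧ (p ∧ □(¬p ∨ q)), u
2. ¬(◇◇(¬p ∨ r) → ◇(¬p ∨ r)), u
3. p ∧ □(¬p ∨ q), u
4. ◇◇(¬p ∨ r), u
5. ¬◇(¬p ∨ r), u
6. p, u
7. □(¬p ∨ q), u
8. ¬(¬p ∨ r), u
9. ¬r, u
10. ¬p ∨ q, u
11. q, u
12. ◇(¬p ∨ r), v
13. ¬(¬p ∨ r), v
14. p, v
15. ¬r, v
16. ¬p ∨ q, v
17. q, v
18. ¬p ∨ r, w
19. ¬(¬p ∨ r), w
20. p, w
21. ¬r, w
22. ¬p ∨ q, w
23. r, w
Accessibility: uRu, uRv, uRw, vRv, vRw, wRw
Branch closes: r and ¬r both at w.
Every branch closes (one shown): unsatisfiable in S4, hence also in S5 (every S5-frame is an S4-frame).
T-tableau for the formula:
1. ¬(◇◇(¬p ∨ r) → ◇(¬p ∨ r)) ∧ (p ∧ □(¬p ∨ q)), u
2. ¬(◇◇(¬p ∨ r) → ◇(¬p ∨ r)), u
3. p ∧ □(¬p ∨ q), u
4. ◇◇(¬p ∨ r), u
5. ¬◇(¬p ∨ r), u
6. p, u
7. □(¬p ∨ q), u
8. ¬(¬p ∨ r), u
9. ¬r, u
10. ¬p ∨ q, u
11. q, u
12. ◇(¬p ∨ r), v
13. ¬(¬p ∨ r), v
14. p, v
15. ¬r, v
16. ¬p ∨ q, v
17. q, v
18. ¬p ∨ r, w
19. r, w
Accessibility: uRu, uRv, vRv, vRw, wRw
Complete open branch: satisfiable in T, hence also in K (this T-model is also a K-model).

K, T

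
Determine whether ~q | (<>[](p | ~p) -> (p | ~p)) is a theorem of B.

Yes, valid

Tableau for the negation ~(~q | (<>[](p | ~p) -> (p | ~p))):
1. ~(~q | (<>[](p | ~p) -> (p | ~p))), w0
2. q, w0
3. ~(<>[](p | ~p) -> (p | ~p)), w0
4. <>[](p | ~p), w0
5. ~(p | ~p), w0
6. ~p, w0
7. p, w0
Accessibility: w0Rw0
Branch closes: p and ~p both at w0.
Every branch of the negation's tableau closes; the branch above is one of them.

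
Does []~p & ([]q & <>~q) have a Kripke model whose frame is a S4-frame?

Unsatisfiable (every branch closes)

1. []~p & ([]q & <>~q), 0
2. []~p, 0   [&-rule on 1]
3. []q & <>~q, 0   [&-rule on 1]
4. []q, 0   [&-rule on 3]
5. <>~q, 0   [&-rule on 3]
6. ~p, 0   [[]-rule on 2 via 0R0]
7. q, 0   [[]-rule on 4 via 0R0]
8. ~q, 1   [<>-rule on 5: fresh world 1, 0R1]
9. ~p, 1   [[]-rule on 2 via 0R1]
10. q, 1   [[]-rule on 4 via 0R1]
Accessibility: 0R0, 0R1, 1R1
Branch closes: q and ~q both at 1.
Every branch closes; the branch above is one of them.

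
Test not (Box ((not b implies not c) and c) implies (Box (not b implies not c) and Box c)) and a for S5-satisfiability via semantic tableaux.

Unsatisfiable

1. not (Box ((not b implies not c) and c) implies (Box (not b implies not c) and Box c)) and a, u
2. not (Box ((not b implies not c) and c) implies (Box (not b implies not c) and Box c)), u
3. a, u
4. Box ((not b implies not c) and c), u
5. not (Box (not b implies not c) and Box c), u
6. (not b implies not c) and c, u
7. not b implies not c, u
8. c, u
9. not Box (not b implies not c), u
10. b, u
11. not (not b implies not c), v
12. not b, v
13. c, v
14. (not b implies not c) and c, v
15. not b implies not c, v
16. not c, v
Accessibility: uRu, uRv, vRu, vRv
Branch closes: c and not c both at v.
Every branch closes; the branch above is one of them.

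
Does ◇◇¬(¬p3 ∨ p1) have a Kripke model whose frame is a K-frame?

1. ◇◇¬(¬p3 ∨ p1), u
2. ◇¬(¬p3 ∨ p1), v
3. ¬(¬p3 ∨ p1), w
4. p3, w
5. ¬p1, w
Accessibility: uRv, vRw

Yes, satisfiable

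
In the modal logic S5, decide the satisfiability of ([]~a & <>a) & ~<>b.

1. ([]~a & <>a) & ~<>b, w0
2. []~a & <>a, w0   [&-rule on 1]
3. ~<>b, w0   [&-rule on 1]
4. []~a, w0   [&-rule on 2]
5. <>a, w0   [&-rule on 2]
6. ~b, w0   [~<>-rule on 3 via w0Rw0]
7. ~a, w0   [[]-rule on 4 via w0Rw0]
8. a, w1   [<>-rule on 5: fresh world w1, w0Rw1]
9. ~b, w1   [~<>-rule on 3 via w0Rw1]
10. ~a, w1   [[]-rule on 4 via w0Rw1]
Accessibility: w0Rw0, w0Rw1, w1Rw0, w1Rw1
Branch closes: a and ~a both at w1.
All branches of the tableau close; one closing branch shown above.

No, unsatisfiable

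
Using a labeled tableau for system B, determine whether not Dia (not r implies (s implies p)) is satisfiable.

Satisfiable (open branch found)

1. not Dia (not r implies (s implies p)), w0
2. not (not r implies (s implies p)), w0
3. not r, w0
4. not (s implies p), w0
5. s, w0
6. not p, w0
Accessibility: w0Rw0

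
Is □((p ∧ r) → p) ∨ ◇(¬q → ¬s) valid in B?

Valid

Tableau for the negation ¬(□((p ∧ r) → p) ∨ ◇(¬q → ¬s)):
1. ¬(□((p ∧ r) → p) ∨ ◇(¬q → ¬s)), u
2. ¬□((p ∧ r) → p), u
3. ¬◇(¬q → ¬s), u
4. ¬(¬q → ¬s), u
5. ¬q, u
6. s, u
7. ¬((p ∧ r) → p), v
8. p ∧ r, v
9. ¬p, v
10. p, v
11. r, v
Accessibility: uRu, uRv, vRu, vRv
Branch closes: p and ¬p both at v.
All branches of the negation close; one closing branch shown above.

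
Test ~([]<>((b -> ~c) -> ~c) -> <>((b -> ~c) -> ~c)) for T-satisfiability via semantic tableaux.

Unsatisfiable (every branch closes)

1. ~([]<>((b -> ~c) -> ~c) -> <>((b -> ~c) -> ~c)), u
2. []<>((b -> ~c) -> ~c), u   [~->-rule on 1]
3. ~<>((b -> ~c) -> ~c), u   [~->-rule on 1]
4. <>((b -> ~c) -> ~c), u   [[]-rule on 2 via uRu]
5. ~((b -> ~c) -> ~c), u   [~<>-rule on 3 via uRu]
6. b -> ~c, u   [~->-rule on 5]
7. c, u   [~->-rule on 5]
8. ~b, u   [->-rule on 6 (branches; this branch)]
9. (b -> ~c) -> ~c, v   [<>-rule on 4: fresh world v, uRv]
10. <>((b -> ~c) -> ~c), v   [[]-rule on 2 via uRv]
11. ~((b -> ~c) -> ~c), v   [~<>-rule on 3 via uRv]
12. b -> ~c, v   [~->-rule on 11]
13. c, v   [~->-rule on 11]
14. ~(b -> ~c), v   [->-rule on 9 (branches; this branch)]
15. b, v   [~->-rule on 14]
16. ~c, v   [->-rule on 12 (branches; this branch)]
Accessibility: uRu, uRv, vRv
Branch closes: c and ~c both at v.
Every branch closes; the branch above is one of them.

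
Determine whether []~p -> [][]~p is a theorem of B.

Tableau for the negation ~([]~p -> [][]~p):
1. ~([]~p -> [][]~p), w0
2. []~p, w0   [~->-rule on 1]
3. ~[][]~p, w0   [~->-rule on 1]
4. ~p, w0   [[]-rule on 2 via w0Rw0]
5. ~[]~p, w1   [~[]-rule on 3: fresh world w1, w0Rw1]
6. ~p, w1   [[]-rule on 2 via w0Rw1]
7. p, w2   [~[]-rule on 5: fresh world w2, w1Rw2]
Accessibility: w0Rw0, w0Rw1, w1Rw0, w1Rw1, w1Rw2, w2Rw1, w2Rw2
The negation has an open branch (countermodel exists).

No, not valid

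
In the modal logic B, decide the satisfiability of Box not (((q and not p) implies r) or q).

Unsatisfiable

1. Box not (((q and not p) implies r) or q), u
2. not (((q and not p) implies r) or q), u   [Box-rule on 1 via uRu]
3. not ((q and not p) implies r), u   [neg-or-rule on 2]
4. not q, u   [neg-or-rule on 2]
5. q and not p, u   [neg-implies-rule on 3]
6. not r, u   [neg-implies-rule on 3]
7. q, u   [and-rule on 5]
8. not p, u   [and-rule on 5]
Accessibility: uRu
Branch closes: q and not q both at u.
Every branch closes; the branch above is one of them.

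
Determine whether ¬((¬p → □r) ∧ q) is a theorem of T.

Not valid

Tableau for the negation (¬p → □r) ∧ q:
1. (¬p → □r) ∧ q, u
2. ¬p → □r, u
3. q, u
4. □r, u
5. r, u
Accessibility: uRu
The negation has an open branch (countermodel exists).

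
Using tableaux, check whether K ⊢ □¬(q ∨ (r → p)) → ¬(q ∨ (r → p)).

Tableau for the negation ¬(□¬(q ∨ (r → p)) → ¬(q ∨ (r → p))):
1. ¬(□¬(q ∨ (r → p)) → ¬(q ∨ (r → p))), w0
2. □¬(q ∨ (r → p)), w0
3. q ∨ (r → p), w0
4. r → p, w0
5. p, w0
The negation has an open branch (countermodel exists).

Invalid (countermodel exists)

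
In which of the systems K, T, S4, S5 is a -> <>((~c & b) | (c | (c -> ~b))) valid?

T, S4, S5

T-tableau for the negation ~(a -> <>((~c & b) | (c | (c -> ~b)))):
1. ~(a -> <>((~c & b) | (c | (c -> ~b)))), u
2. a, u
3. ~<>((~c & b) | (c | (c -> ~b))), u
4. ~((~c & b) | (c | (c -> ~b))), u
5. ~(~c & b), u
6. ~(c | (c -> ~b)), u
7. ~c, u
8. ~(c -> ~b), u
9. c, u
10. b, u
Accessibility: uRu
Branch closes: c and ~c both at u.
Every branch closes (one shown): valid in T, hence also in S4, S5 (every theorem of T is a theorem of S4 and S5).
K-tableau for the negation ~(a -> <>((~c & b) | (c | (c -> ~b)))):
1. ~(a -> <>((~c & b) | (c | (c -> ~b)))), u
2. a, u
3. ~<>((~c & b) | (c | (c -> ~b))), u
Complete open branch: countermodel on a K-frame, so not valid in K.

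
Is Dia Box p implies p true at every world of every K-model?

Not valid

Tableau for the negation not (Dia Box p implies p):
1. not (Dia Box p implies p), u
2. Dia Box p, u   [neg-implies-rule on 1]
3. not p, u   [neg-implies-rule on 1]
4. Box p, v   [Dia-rule on 2: fresh world v, uRv]
Accessibility: uRv
The negation has an open branch (countermodel exists).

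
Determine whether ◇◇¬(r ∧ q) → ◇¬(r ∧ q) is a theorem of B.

Tableau for the negation ¬(◇◇¬(r ∧ q) → ◇¬(r ∧ q)):
1. ¬(◇◇¬(r ∧ q) → ◇¬(r ∧ q)), w0
2. ◇◇¬(r ∧ q), w0
3. ¬◇¬(r ∧ q), w0
4. r ∧ q, w0
5. r, w0
6. q, w0
7. ◇¬(r ∧ q), w1
8. r ∧ q, w1
9. r, w1
10. q, w1
11. ¬(r ∧ q), w2
12. ¬q, w2
Accessibility: w0Rw0, w0Rw1, w1Rw0, w1Rw1, w1Rw2, w2Rw1, w2Rw2
The negation has an open branch (countermodel exists).

Invalid (countermodel exists)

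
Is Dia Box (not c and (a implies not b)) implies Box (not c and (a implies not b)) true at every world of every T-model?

Invalid (countermodel exists)

Tableau for the negation not (Dia Box (not c and (a implies not b)) implies Box (not c and (a implies not b))):
1. not (Dia Box (not c and (a implies not b)) implies Box (not c and (a implies not b))), w0
2. Dia Box (not c and (a implies not b)), w0   [neg-implies-rule on 1]
3. not Box (not c and (a implies not b)), w0   [neg-implies-rule on 1]
4. Box (not c and (a implies not b)), w1   [Dia-rule on 2: fresh world w1, w0Rw1]
5. not c and (a implies not b), w1   [Box-rule on 4 via w1Rw1]
6. not c, w1   [and-rule on 5]
7. a implies not b, w1   [and-rule on 5]
8. not b, w1   [implies-rule on 7 (branches; this branch)]
9. not (not c and (a implies not b)), w2   [neg-Box-rule on 3: fresh world w2, w0Rw2]
10. not (a implies not b), w2   [neg-and-rule on 9 (branches; this branch)]
11. a, w2   [neg-implies-rule on 10]
12. b, w2   [neg-implies-rule on 10]
Accessibility: w0Rw0, w0Rw1, w0Rw2, w1Rw1, w2Rw2
The negation has an open branch (countermodel exists).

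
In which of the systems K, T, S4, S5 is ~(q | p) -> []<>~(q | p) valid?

S5

S4-tableau for the negation ~(~(q | p) -> []<>~(q | p)):
1. ~(~(q | p) -> []<>~(q | p)), 0
2. ~(q | p), 0   [~->-rule on 1]
3. ~[]<>~(q | p), 0   [~->-rule on 1]
4. ~q, 0   [~|-rule on 2]
5. ~p, 0   [~|-rule on 2]
6. ~<>~(q | p), 1   [~[]-rule on 3: fresh world 1, 0R1]
7. q | p, 1   [~<>-rule on 6 via 1R1]
8. p, 1   [|-rule on 7 (branches; this branch)]
Accessibility: 0R0, 0R1, 1R1
Complete open branch: countermodel on an S4-frame, so not valid in S4, nor in K, T (the same frame is also a K-frame and a T-frame).
S5-tableau for the negation ~(~(q | p) -> []<>~(q | p)):
1. ~(~(q | p) -> []<>~(q | p)), 0
2. ~(q | p), 0   [~->-rule on 1]
3. ~[]<>~(q | p), 0   [~->-rule on 1]
4. ~q, 0   [~|-rule on 2]
5. ~p, 0   [~|-rule on 2]
6. ~<>~(q | p), 1   [~[]-rule on 3: fresh world 1, 0R1]
7. q | p, 0   [~<>-rule on 6 via 1R0]
8. q | p, 1   [~<>-rule on 6 via 1R1]
9. p, 0   [|-rule on 7 (branches; this branch)]
Accessibility: 0R0, 0R1, 1R0, 1R1
Branch closes: p and ~p both at 0.
Every branch closes (one shown): valid in S5.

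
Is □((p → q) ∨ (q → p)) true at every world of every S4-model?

Tableau for the negation ¬□((p → q) ∨ (q → p)):
1. ¬□((p → q) ∨ (q → p)), 0
2. ¬((p → q) ∨ (q → p)), 1
3. ¬(p → q), 1
4. ¬(q → p), 1
5. p, 1
6. ¬q, 1
7. q, 1
8. ¬p, 1
Accessibility: 0R0, 0R1, 1R1
Branch closes: q and ¬q both at 1.
All branches of the negation close; one closing branch shown above.

Valid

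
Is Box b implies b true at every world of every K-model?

Tableau for the negation not (Box b implies b):
1. not (Box b implies b), 0
2. Box b, 0
3. not b, 0
The negation has an open branch (countermodel exists).

Invalid (countermodel exists)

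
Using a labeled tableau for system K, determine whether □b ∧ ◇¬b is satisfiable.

Unsatisfiable (every branch closes)

1. □b ∧ ◇¬b, u
2. □b, u
3. ◇¬b, u
4. ¬b, v
5. b, v
Accessibility: uRv
Branch closes: b and ¬b both at v.
(One branch shown.) All branches close.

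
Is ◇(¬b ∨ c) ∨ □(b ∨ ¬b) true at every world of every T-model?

Tableau for the negation ¬(◇(¬b ∨ c) ∨ □(b ∨ ¬b)):
1. ¬(◇(¬b ∨ c) ∨ □(b ∨ ¬b)), 0
2. ¬◇(¬b ∨ c), 0   [¬∨-rule on 1]
3. ¬□(b ∨ ¬b), 0   [¬∨-rule on 1]
4. ¬(¬b ∨ c), 0   [¬◇-rule on 2 via 0R0]
5. b, 0   [¬∨-rule on 4]
6. ¬c, 0   [¬∨-rule on 4]
7. ¬(b ∨ ¬b), 1   [¬□-rule on 3: fresh world 1, 0R1]
8. ¬b, 1   [¬∨-rule on 7]
9. b, 1   [¬∨-rule on 7]
Accessibility: 0R0, 0R1, 1R1
Branch closes: b and ¬b both at 1.
Every branch of the negation's tableau closes; the branch above is one of them.

Valid in T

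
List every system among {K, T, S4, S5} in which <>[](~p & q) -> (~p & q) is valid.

S5

S5-tableau for the negation ~(<>[](~p & q) -> (~p & q)):
1. ~(<>[](~p & q) -> (~p & q)), w0
2. <>[](~p & q), w0   [~->-rule on 1]
3. ~(~p & q), w0   [~->-rule on 1]
4. ~q, w0   [~&-rule on 3 (branches; this branch)]
5. [](~p & q), w1   [<>-rule on 2: fresh world w1, w0Rw1]
6. ~p & q, w0   [[]-rule on 5 via w1Rw0]
7. ~p, w0   [&-rule on 6]
8. q, w0   [&-rule on 6]
Accessibility: w0Rw0, w0Rw1, w1Rw0, w1Rw1
Branch closes: q and ~q both at w0.
Every branch closes (one shown): valid in S5.
S4-tableau for the negation ~(<>[](~p & q) -> (~p & q)):
1. ~(<>[](~p & q) -> (~p & q)), w0
2. <>[](~p & q), w0   [~->-rule on 1]
3. ~(~p & q), w0   [~->-rule on 1]
4. ~q, w0   [~&-rule on 3 (branches; this branch)]
5. [](~p & q), w1   [<>-rule on 2: fresh world w1, w0Rw1]
6. ~p & q, w1   [[]-rule on 5 via w1Rw1]
7. ~p, w1   [&-rule on 6]
8. q, w1   [&-rule on 6]
Accessibility: w0Rw0, w0Rw1, w1Rw1
Complete open branch: countermodel on an S4-frame, so not valid in S4, nor in K, T (the same frame is also a K-frame and a T-frame).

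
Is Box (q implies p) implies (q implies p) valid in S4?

Valid in S4

Tableau for the negation not (Box (q implies p) implies (q implies p)):
1. not (Box (q implies p) implies (q implies p)), u
2. Box (q implies p), u   [neg-implies-rule on 1]
3. not (q implies p), u   [neg-implies-rule on 1]
4. q, u   [neg-implies-rule on 3]
5. not p, u   [neg-implies-rule on 3]
6. q implies p, u   [Box-rule on 2 via uRu]
7. p, u   [implies-rule on 6 (branches; this branch)]
Accessibility: uRu
Branch closes: p and not p both at u.
Every branch of the negation's tableau closes; the branch above is one of them.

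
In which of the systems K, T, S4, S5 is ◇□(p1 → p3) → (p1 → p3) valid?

S5-tableau for the negation ¬(◇□(p1 → p3) → (p1 → p3)):
1. ¬(◇□(p1 → p3) → (p1 → p3)), 0
2. ◇□(p1 → p3), 0
3. ¬(p1 → p3), 0
4. p1, 0
5. ¬p3, 0
6. □(p1 → p3), 1
7. p1 → p3, 0
8. p1 → p3, 1
9. p3, 0
Accessibility: 0R0, 0R1, 1R0, 1R1
Branch closes: p3 and ¬p3 both at 0.
Every branch closes (one shown): valid in S5.
S4-tableau for the negation ¬(◇□(p1 → p3) → (p1 → p3)):
1. ¬(◇□(p1 → p3) → (p1 → p3)), 0
2. ◇□(p1 → p3), 0
3. ¬(p1 → p3), 0
4. p1, 0
5. ¬p3, 0
6. □(p1 → p3), 1
7. p1 → p3, 1
8. p3, 1
Accessibility: 0R0, 0R1, 1R1
Complete open branch: countermodel on an S4-frame, so not valid in S4, nor in K, T (the same frame is also a K-frame and a T-frame).

S5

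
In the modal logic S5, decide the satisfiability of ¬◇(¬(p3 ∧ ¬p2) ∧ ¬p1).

1. ¬◇(¬(p3 ∧ ¬p2) ∧ ¬p1), 0
2. ¬(¬(p3 ∧ ¬p2) ∧ ¬p1), 0
3. p1, 0
Accessibility: 0R0

Yes, satisfiable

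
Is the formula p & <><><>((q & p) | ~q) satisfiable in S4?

1. p & <><><>((q & p) | ~q), u
2. p, u
3. <><><>((q & p) | ~q), u
4. <><>((q & p) | ~q), v
5. <>((q & p) | ~q), w
6. (q & p) | ~q, x
7. ~q, x
Accessibility: uRu, uRv, uRw, uRx, vRv, vRw, vRx, wRw, wRx, xRx

Satisfiable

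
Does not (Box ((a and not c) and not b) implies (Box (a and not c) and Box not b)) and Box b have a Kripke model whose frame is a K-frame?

1. not (Box ((a and not c) and not b) implies (Box (a and not c) and Box not b)) and Box b, u
2. not (Box ((a and not c) and not b) implies (Box (a and not c) and Box not b)), u
3. Box b, u
4. Box ((a and not c) and not b), u
5. not (Box (a and not c) and Box not b), u
6. not Box (a and not c), u
7. not (a and not c), v
8. b, v
9. (a and not c) and not b, v
10. a and not c, v
11. not b, v
Accessibility: uRv
Branch closes: b and not b both at v.
Every branch closes; the branch above is one of them.

Unsatisfiable (every branch closes)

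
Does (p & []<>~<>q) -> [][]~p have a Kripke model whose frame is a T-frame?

Satisfiable

1. (p & []<>~<>q) -> [][]~p, u
2. [][]~p, u
3. []~p, u
4. ~p, u
Accessibility: uRu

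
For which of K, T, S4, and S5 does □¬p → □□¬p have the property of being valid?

T-tableau for the negation ¬(□¬p → □□¬p):
1. ¬(□¬p → □□¬p), w0
2. □¬p, w0
3. ¬□□¬p, w0
4. ¬p, w0
5. ¬□¬p, w1
6. ¬p, w1
7. p, w2
Accessibility: w0Rw0, w0Rw1, w1Rw1, w1Rw2, w2Rw2
Complete open branch: countermodel on a T-frame, so not valid in T, nor in K (the same frame is also a K-frame).
S4-tableau for the negation ¬(□¬p → □□¬p):
1. ¬(□¬p → □□¬p), w0
2. □¬p, w0
3. ¬□□¬p, w0
4. ¬p, w0
5. ¬□¬p, w1
6. ¬p, w1
7. p, w2
8. ¬p, w2
Accessibility: w0Rw0, w0Rw1, w0Rw2, w1Rw1, w1Rw2, w2Rw2
Branch closes: p and ¬p both at w2.
Every branch closes (one shown): valid in S4, hence also in S5 (every theorem of S4 is a theorem of S5).

S4, S5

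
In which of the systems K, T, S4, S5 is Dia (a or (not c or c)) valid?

K-tableau for the negation not Dia (a or (not c or c)):
1. not Dia (a or (not c or c)), w0
Complete open branch: countermodel on a K-frame, so not valid in K.
T-tableau for the negation not Dia (a or (not c or c)):
1. not Dia (a or (not c or c)), w0
2. not (a or (not c or c)), w0
3. not a, w0
4. not (not c or c), w0
5. c, w0
6. not c, w0
Accessibility: w0Rw0
Branch closes: c and not c both at w0.
Every branch closes (one shown): valid in T, hence also in S4, S5 (every theorem of T is a theorem of S4 and S5).

T, S4, S5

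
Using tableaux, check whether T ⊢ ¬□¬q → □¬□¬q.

No, not valid

Tableau for the negation ¬(¬□¬q → □¬□¬q):
1. ¬(¬□¬q → □¬□¬q), w0
2. ¬□¬q, w0
3. ¬□¬□¬q, w0
4. q, w1
5. □¬q, w2
6. ¬q, w2
Accessibility: w0Rw0, w0Rw1, w0Rw2, w1Rw1, w2Rw2
The negation has an open branch (countermodel exists).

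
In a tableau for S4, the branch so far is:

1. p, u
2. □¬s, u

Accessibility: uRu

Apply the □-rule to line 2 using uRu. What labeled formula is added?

¬s, u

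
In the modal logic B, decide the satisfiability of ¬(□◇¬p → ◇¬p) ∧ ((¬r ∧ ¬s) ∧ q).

Unsatisfiable (every branch closes)

1. ¬(□◇¬p → ◇¬p) ∧ ((¬r ∧ ¬s) ∧ q), 0
2. ¬(□◇¬p → ◇¬p), 0   [∧-rule on 1]
3. (¬r ∧ ¬s) ∧ q, 0   [∧-rule on 1]
4. □◇¬p, 0   [¬→-rule on 2]
5. ¬◇¬p, 0   [¬→-rule on 2]
6. ¬r ∧ ¬s, 0   [∧-rule on 3]
7. q, 0   [∧-rule on 3]
8. ¬r, 0   [∧-rule on 6]
9. ¬s, 0   [∧-rule on 6]
10. ◇¬p, 0   [□-rule on 4 via 0R0]
11. p, 0   [¬◇-rule on 5 via 0R0]
12. ¬p, 1   [◇-rule on 10: fresh world 1, 0R1]
13. ◇¬p, 1   [□-rule on 4 via 0R1]
14. p, 1   [¬◇-rule on 5 via 0R1]
Accessibility: 0R0, 0R1, 1R0, 1R1
Branch closes: p and ¬p both at 1.
All branches of the tableau close; one closing branch shown above.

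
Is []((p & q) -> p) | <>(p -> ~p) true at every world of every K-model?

Yes, valid

Tableau for the negation ~([]((p & q) -> p) | <>(p -> ~p)):
1. ~([]((p & q) -> p) | <>(p -> ~p)), 0
2. ~[]((p & q) -> p), 0
3. ~<>(p -> ~p), 0
4. ~((p & q) -> p), 1
5. p & q, 1
6. ~p, 1
7. p, 1
8. q, 1
Accessibility: 0R1
Branch closes: p and ~p both at 1.
All branches of the negation close; one closing branch shown above.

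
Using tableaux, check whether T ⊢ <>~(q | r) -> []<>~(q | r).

Tableau for the negation ~(<>~(q | r) -> []<>~(q | r)):
1. ~(<>~(q | r) -> []<>~(q | r)), w0
2. <>~(q | r), w0
3. ~[]<>~(q | r), w0
4. ~(q | r), w1
5. ~q, w1
6. ~r, w1
7. ~<>~(q | r), w2
8. q | r, w2
9. r, w2
Accessibility: w0Rw0, w0Rw1, w0Rw2, w1Rw1, w2Rw2
The negation has an open branch (countermodel exists).

No, not valid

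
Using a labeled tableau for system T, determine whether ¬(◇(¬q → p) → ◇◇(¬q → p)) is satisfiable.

1. ¬(◇(¬q → p) → ◇◇(¬q → p)), 0
2. ◇(¬q → p), 0
3. ¬◇◇(¬q → p), 0
4. ¬◇(¬q → p), 0
5. ¬(¬q → p), 0
6. ¬q, 0
7. ¬p, 0
8. ¬q → p, 1
9. ¬◇(¬q → p), 1
10. ¬(¬q → p), 1
11. ¬q, 1
12. ¬p, 1
13. p, 1
Accessibility: 0R0, 0R1, 1R1
Branch closes: p and ¬p both at 1.
All branches of the tableau close; one closing branch shown above.

No, unsatisfiable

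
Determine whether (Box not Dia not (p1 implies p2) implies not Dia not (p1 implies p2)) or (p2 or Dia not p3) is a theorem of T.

Tableau for the negation not ((Box not Dia not (p1 implies p2) implies not Dia not (p1 implies p2)) or (p2 or Dia not p3)):
1. not ((Box not Dia not (p1 implies p2) implies not Dia not (p1 implies p2)) or (p2 or Dia not p3)), w0
2. not (Box not Dia not (p1 implies p2) implies not Dia not (p1 implies p2)), w0   [neg-or-rule on 1]
3. not (p2 or Dia not p3), w0   [neg-or-rule on 1]
4. Box not Dia not (p1 implies p2), w0   [neg-implies-rule on 2]
5. Dia not (p1 implies p2), w0   [neg-implies-rule on 2]
6. not p2, w0   [neg-or-rule on 3]
7. not Dia not p3, w0   [neg-or-rule on 3]
8. not Dia not (p1 implies p2), w0   [Box-rule on 4 via w0Rw0]
9. p3, w0   [neg-Dia-rule on 7 via w0Rw0]
10. p1 implies p2, w0   [neg-Dia-rule on 8 via w0Rw0]
11. not p1, w0   [implies-rule on 10 (branches; this branch)]
12. not (p1 implies p2), w1   [Dia-rule on 5: fresh world w1, w0Rw1]
13. p1, w1   [neg-implies-rule on 12]
14. not p2, w1   [neg-implies-rule on 12]
15. not Dia not (p1 implies p2), w1   [Box-rule on 4 via w0Rw1]
16. p3, w1   [neg-Dia-rule on 7 via w0Rw1]
17. p1 implies p2, w1   [neg-Dia-rule on 8 via w0Rw1]
18. p2, w1   [implies-rule on 17 (branches; this branch)]
Accessibility: w0Rw0, w0Rw1, w1Rw1
Branch closes: p2 and not p2 both at w1.
Every branch of the negation's tableau closes; the branch above is one of them.

Valid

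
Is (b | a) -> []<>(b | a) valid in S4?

Tableau for the negation ~((b | a) -> []<>(b | a)):
1. ~((b | a) -> []<>(b | a)), u
2. b | a, u   [~->-rule on 1]
3. ~[]<>(b | a), u   [~->-rule on 1]
4. a, u   [|-rule on 2 (branches; this branch)]
5. ~<>(b | a), v   [~[]-rule on 3: fresh world v, uRv]
6. ~(b | a), v   [~<>-rule on 5 via vRv]
7. ~b, v   [~|-rule on 6]
8. ~a, v   [~|-rule on 6]
Accessibility: uRu, uRv, vRv
The negation has an open branch (countermodel exists).

Invalid (countermodel exists)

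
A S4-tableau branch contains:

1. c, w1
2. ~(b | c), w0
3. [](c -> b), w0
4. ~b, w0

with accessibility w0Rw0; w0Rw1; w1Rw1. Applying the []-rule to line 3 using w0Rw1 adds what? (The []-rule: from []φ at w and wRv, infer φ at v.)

c -> b, w1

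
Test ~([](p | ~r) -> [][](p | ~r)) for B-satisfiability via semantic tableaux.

1. ~([](p | ~r) -> [][](p | ~r)), 0
2. [](p | ~r), 0   [~->-rule on 1]
3. ~[][](p | ~r), 0   [~->-rule on 1]
4. p | ~r, 0   [[]-rule on 2 via 0R0]
5. ~r, 0   [|-rule on 4 (branches; this branch)]
6. ~[](p | ~r), 1   [~[]-rule on 3: fresh world 1, 0R1]
7. p | ~r, 1   [[]-rule on 2 via 0R1]
8. ~r, 1   [|-rule on 7 (branches; this branch)]
9. ~(p | ~r), 2   [~[]-rule on 6: fresh world 2, 1R2]
10. ~p, 2   [~|-rule on 9]
11. r, 2   [~|-rule on 9]
Accessibility: 0R0, 0R1, 1R0, 1R1, 1R2, 2R1, 2R2

Satisfiable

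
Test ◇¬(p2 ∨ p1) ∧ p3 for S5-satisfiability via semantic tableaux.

1. ◇¬(p2 ∨ p1) ∧ p3, u
2. ◇¬(p2 ∨ p1), u
3. p3, u
4. ¬(p2 ∨ p1), v
5. ¬p2, v
6. ¬p1, v
Accessibility: uRu, uRv, vRu, vRv

Satisfiable (open branch found)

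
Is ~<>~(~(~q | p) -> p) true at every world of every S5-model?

Tableau for the negation <>~(~(~q | p) -> p):
1. <>~(~(~q | p) -> p), w0
2. ~(~(~q | p) -> p), w1
3. ~(~q | p), w1
4. ~p, w1
5. q, w1
Accessibility: w0Rw0, w0Rw1, w1Rw0, w1Rw1
The negation has an open branch (countermodel exists).

No, not valid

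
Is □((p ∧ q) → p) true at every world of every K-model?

Tableau for the negation ¬□((p ∧ q) → p):
1. ¬□((p ∧ q) → p), u
2. ¬((p ∧ q) → p), v
3. p ∧ q, v
4. ¬p, v
5. p, v
6. q, v
Accessibility: uRv
Branch closes: p and ¬p both at v.
Every branch of the negation's tableau closes; the branch above is one of them.

Yes, valid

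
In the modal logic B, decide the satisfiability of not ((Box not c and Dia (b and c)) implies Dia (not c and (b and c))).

No, unsatisfiable

1. not ((Box not c and Dia (b and c)) implies Dia (not c and (b and c))), w0
2. Box not c and Dia (b and c), w0   [neg-implies-rule on 1]
3. not Dia (not c and (b and c)), w0   [neg-implies-rule on 1]
4. Box not c, w0   [and-rule on 2]
5. Dia (b and c), w0   [and-rule on 2]
6. not (not c and (b and c)), w0   [neg-Dia-rule on 3 via w0Rw0]
7. not c, w0   [Box-rule on 4 via w0Rw0]
8. not (b and c), w0   [neg-and-rule on 6 (branches; this branch)]
9. b and c, w1   [Dia-rule on 5: fresh world w1, w0Rw1]
10. b, w1   [and-rule on 9]
11. c, w1   [and-rule on 9]
12. not (not c and (b and c)), w1   [neg-Dia-rule on 3 via w0Rw1]
13. not c, w1   [Box-rule on 4 via w0Rw1]
Accessibility: w0Rw0, w0Rw1, w1Rw0, w1Rw1
Branch closes: c and not c both at w1.
(One branch shown.) All branches close.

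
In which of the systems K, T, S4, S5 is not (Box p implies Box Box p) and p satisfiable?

K, T

T-tableau for the formula:
1. not (Box p implies Box Box p) and p, 0
2. not (Box p implies Box Box p), 0   [and-rule on 1]
3. p, 0   [and-rule on 1]
4. Box p, 0   [neg-implies-rule on 2]
5. not Box Box p, 0   [neg-implies-rule on 2]
6. not Box p, 1   [neg-Box-rule on 5: fresh world 1, 0R1]
7. p, 1   [Box-rule on 4 via 0R1]
8. not p, 2   [neg-Box-rule on 6: fresh world 2, 1R2]
Accessibility: 0R0, 0R1, 1R1, 1R2, 2R2
Complete open branch: satisfiable in T, hence also in K (this T-model is also a K-model).
S4-tableau for the formula:
1. not (Box p implies Box Box p) and p, 0
2. not (Box p implies Box Box p), 0   [and-rule on 1]
3. p, 0   [and-rule on 1]
4. Box p, 0   [neg-implies-rule on 2]
5. not Box Box p, 0   [neg-implies-rule on 2]
6. not Box p, 1   [neg-Box-rule on 5: fresh world 1, 0R1]
7. p, 1   [Box-rule on 4 via 0R1]
8. not p, 2   [neg-Box-rule on 6: fresh world 2, 1R2]
9. p, 2   [Box-rule on 4 via 0R2]
Accessibility: 0R0, 0R1, 0R2, 1R1, 1R2, 2R2
Branch closes: p and not p both at 2.
Every branch closes (one shown): unsatisfiable in S4, hence also in S5 (every S5-frame is an S4-frame).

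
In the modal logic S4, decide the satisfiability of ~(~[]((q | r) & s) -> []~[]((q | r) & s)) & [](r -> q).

Satisfiable (open branch found)

1. ~(~[]((q | r) & s) -> []~[]((q | r) & s)) & [](r -> q), w0
2. ~(~[]((q | r) & s) -> []~[]((q | r) & s)), w0   [&-rule on 1]
3. [](r -> q), w0   [&-rule on 1]
4. ~[]((q | r) & s), w0   [~->-rule on 2]
5. ~[]~[]((q | r) & s), w0   [~->-rule on 2]
6. r -> q, w0   [[]-rule on 3 via w0Rw0]
7. q, w0   [->-rule on 6 (branches; this branch)]
8. ~((q | r) & s), w1   [~[]-rule on 4: fresh world w1, w0Rw1]
9. r -> q, w1   [[]-rule on 3 via w0Rw1]
10. ~s, w1   [~&-rule on 8 (branches; this branch)]
11. q, w1   [->-rule on 9 (branches; this branch)]
12. []((q | r) & s), w2   [~[]-rule on 5: fresh world w2, w0Rw2]
13. r -> q, w2   [[]-rule on 3 via w0Rw2]
14. (q | r) & s, w2   [[]-rule on 12 via w2Rw2]
15. q | r, w2   [&-rule on 14]
16. s, w2   [&-rule on 14]
17. q, w2   [->-rule on 13 (branches; this branch)]
18. r, w2   [|-rule on 15 (branches; this branch)]
Accessibility: w0Rw0, w0Rw1, w0Rw2, w1Rw1, w2Rw2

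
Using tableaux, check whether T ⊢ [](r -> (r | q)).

Tableau for the negation ~[](r -> (r | q)):
1. ~[](r -> (r | q)), u
2. ~(r -> (r | q)), v
3. r, v
4. ~(r | q), v
5. ~r, v
6. ~q, v
Accessibility: uRu, uRv, vRv
Branch closes: r and ~r both at v.
Every branch of the negation's tableau closes; the branch above is one of them.

Valid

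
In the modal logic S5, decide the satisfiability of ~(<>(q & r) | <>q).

1. ~(<>(q & r) | <>q), w0
2. ~<>(q & r), w0   [~|-rule on 1]
3. ~<>q, w0   [~|-rule on 1]
4. ~(q & r), w0   [~<>-rule on 2 via w0Rw0]
5. ~q, w0   [~<>-rule on 3 via w0Rw0]
6. ~r, w0   [~&-rule on 4 (branches; this branch)]
Accessibility: w0Rw0

Satisfiable (open branch found)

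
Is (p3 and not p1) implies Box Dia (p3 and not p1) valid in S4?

Invalid (countermodel exists)

Tableau for the negation not ((p3 and not p1) implies Box Dia (p3 and not p1)):
1. not ((p3 and not p1) implies Box Dia (p3 and not p1)), u
2. p3 and not p1, u   [neg-implies-rule on 1]
3. not Box Dia (p3 and not p1), u   [neg-implies-rule on 1]
4. p3, u   [and-rule on 2]
5. not p1, u   [and-rule on 2]
6. not Dia (p3 and not p1), v   [neg-Box-rule on 3: fresh world v, uRv]
7. not (p3 and not p1), v   [neg-Dia-rule on 6 via vRv]
8. p1, v   [neg-and-rule on 7 (branches; this branch)]
Accessibility: uRu, uRv, vRv
The negation has an open branch (countermodel exists).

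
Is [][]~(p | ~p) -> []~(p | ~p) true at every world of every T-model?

Tableau for the negation ~([][]~(p | ~p) -> []~(p | ~p)):
1. ~([][]~(p | ~p) -> []~(p | ~p)), u
2. [][]~(p | ~p), u   [~->-rule on 1]
3. ~[]~(p | ~p), u   [~->-rule on 1]
4. []~(p | ~p), u   [[]-rule on 2 via uRu]
5. ~(p | ~p), u   [[]-rule on 4 via uRu]
6. ~p, u   [~|-rule on 5]
7. p, u   [~|-rule on 5]
Accessibility: uRu
Branch closes: p and ~p both at u.
Every branch of the negation's tableau closes; the branch above is one of them.

Valid in T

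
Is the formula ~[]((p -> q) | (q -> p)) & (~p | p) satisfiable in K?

Unsatisfiable (every branch closes)

1. ~[]((p -> q) | (q -> p)) & (~p | p), 0
2. ~[]((p -> q) | (q -> p)), 0
3. ~p | p, 0
4. p, 0
5. ~((p -> q) | (q -> p)), 1
6. ~(p -> q), 1
7. ~(q -> p), 1
8. p, 1
9. ~q, 1
10. q, 1
11. ~p, 1
Accessibility: 0R1
Branch closes: q and ~q both at 1.
Every branch closes; the branch above is one of them.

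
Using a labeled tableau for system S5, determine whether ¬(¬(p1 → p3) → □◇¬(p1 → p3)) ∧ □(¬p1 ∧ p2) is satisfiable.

1. ¬(¬(p1 → p3) → □◇¬(p1 → p3)) ∧ □(¬p1 ∧ p2), u
2. ¬(¬(p1 → p3) → □◇¬(p1 → p3)), u
3. □(¬p1 ∧ p2), u
4. ¬(p1 → p3), u
5. ¬□◇¬(p1 → p3), u
6. p1, u
7. ¬p3, u
8. ¬p1 ∧ p2, u
9. ¬p1, u
10. p2, u
Accessibility: uRu
Branch closes: p1 and ¬p1 both at u.
All branches of the tableau close; one closing branch shown above.

Unsatisfiable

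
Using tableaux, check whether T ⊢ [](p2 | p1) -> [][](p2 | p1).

Invalid (countermodel exists)

Tableau for the negation ~([](p2 | p1) -> [][](p2 | p1)):
1. ~([](p2 | p1) -> [][](p2 | p1)), w0
2. [](p2 | p1), w0
3. ~[][](p2 | p1), w0
4. p2 | p1, w0
5. p1, w0
6. ~[](p2 | p1), w1
7. p2 | p1, w1
8. p1, w1
9. ~(p2 | p1), w2
10. ~p2, w2
11. ~p1, w2
Accessibility: w0Rw0, w0Rw1, w1Rw1, w1Rw2, w2Rw2
The negation has an open branch (countermodel exists).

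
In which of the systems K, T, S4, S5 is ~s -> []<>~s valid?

S5

S5-tableau for the negation ~(~s -> []<>~s):
1. ~(~s -> []<>~s), w0
2. ~s, w0
3. ~[]<>~s, w0
4. ~<>~s, w1
5. s, w0
Accessibility: w0Rw0, w0Rw1, w1Rw0, w1Rw1
Branch closes: s and ~s both at w0.
Every branch closes (one shown): valid in S5.
S4-tableau for the negation ~(~s -> []<>~s):
1. ~(~s -> []<>~s), w0
2. ~s, w0
3. ~[]<>~s, w0
4. ~<>~s, w1
5. s, w1
Accessibility: w0Rw0, w0Rw1, w1Rw1
Complete open branch: countermodel on an S4-frame, so not valid in S4, nor in K, T (the same frame is also a K-frame and a T-frame).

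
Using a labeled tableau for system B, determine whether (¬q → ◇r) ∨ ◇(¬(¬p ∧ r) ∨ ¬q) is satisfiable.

1. (¬q → ◇r) ∨ ◇(¬(¬p ∧ r) ∨ ¬q), u
2. ◇(¬(¬p ∧ r) ∨ ¬q), u
3. ¬(¬p ∧ r) ∨ ¬q, v
4. ¬q, v
Accessibility: uRu, uRv, vRu, vRv

Yes, satisfiable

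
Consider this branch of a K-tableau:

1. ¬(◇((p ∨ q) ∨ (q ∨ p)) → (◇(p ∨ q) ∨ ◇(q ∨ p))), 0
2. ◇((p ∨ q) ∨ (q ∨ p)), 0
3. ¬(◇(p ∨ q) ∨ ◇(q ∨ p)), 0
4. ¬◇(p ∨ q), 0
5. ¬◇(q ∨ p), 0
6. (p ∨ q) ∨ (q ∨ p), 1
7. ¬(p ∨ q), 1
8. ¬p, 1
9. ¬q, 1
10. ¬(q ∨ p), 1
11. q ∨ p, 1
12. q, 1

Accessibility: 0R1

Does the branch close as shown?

Both q and ¬q appear at 1.

Yes, closed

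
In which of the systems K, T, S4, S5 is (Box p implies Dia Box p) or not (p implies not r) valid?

K-tableau for the negation not ((Box p implies Dia Box p) or not (p implies not r)):
1. not ((Box p implies Dia Box p) or not (p implies not r)), 0
2. not (Box p implies Dia Box p), 0
3. p implies not r, 0
4. Box p, 0
5. not Dia Box p, 0
6. not r, 0
Complete open branch: countermodel on a K-frame, so not valid in K.
T-tableau for the negation not ((Box p implies Dia Box p) or not (p implies not r)):
1. not ((Box p implies Dia Box p) or not (p implies not r)), 0
2. not (Box p implies Dia Box p), 0
3. p implies not r, 0
4. Box p, 0
5. not Dia Box p, 0
6. p, 0
7. not Box p, 0
8. not r, 0
9. not p, 1
10. p, 1
Accessibility: 0R0, 0R1, 1R1
Branch closes: p and not p both at 1.
Every branch closes (one shown): valid in T, hence also in S4, S5 (every theorem of T is a theorem of S4 and S5).

T, S4, S5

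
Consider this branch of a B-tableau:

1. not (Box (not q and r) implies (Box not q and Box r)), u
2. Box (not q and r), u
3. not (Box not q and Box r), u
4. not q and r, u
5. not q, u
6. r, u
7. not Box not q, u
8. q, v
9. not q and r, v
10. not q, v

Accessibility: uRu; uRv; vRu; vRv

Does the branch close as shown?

Closed

Both q and not q appear at v.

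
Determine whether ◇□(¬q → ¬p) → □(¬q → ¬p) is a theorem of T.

Tableau for the negation ¬(◇□(¬q → ¬p) → □(¬q → ¬p)):
1. ¬(◇□(¬q → ¬p) → □(¬q → ¬p)), u
2. ◇□(¬q → ¬p), u
3. ¬□(¬q → ¬p), u
4. □(¬q → ¬p), v
5. ¬q → ¬p, v
6. ¬p, v
7. ¬(¬q → ¬p), w
8. ¬q, w
9. p, w
Accessibility: uRu, uRv, uRw, vRv, wRw
The negation has an open branch (countermodel exists).

Not valid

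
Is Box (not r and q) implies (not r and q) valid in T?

Yes, valid

Tableau for the negation not (Box (not r and q) implies (not r and q)):
1. not (Box (not r and q) implies (not r and q)), 0
2. Box (not r and q), 0
3. not (not r and q), 0
4. not r and q, 0
5. not r, 0
6. q, 0
7. not q, 0
Accessibility: 0R0
Branch closes: q and not q both at 0.
Every branch of the negation's tableau closes; the branch above is one of them.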